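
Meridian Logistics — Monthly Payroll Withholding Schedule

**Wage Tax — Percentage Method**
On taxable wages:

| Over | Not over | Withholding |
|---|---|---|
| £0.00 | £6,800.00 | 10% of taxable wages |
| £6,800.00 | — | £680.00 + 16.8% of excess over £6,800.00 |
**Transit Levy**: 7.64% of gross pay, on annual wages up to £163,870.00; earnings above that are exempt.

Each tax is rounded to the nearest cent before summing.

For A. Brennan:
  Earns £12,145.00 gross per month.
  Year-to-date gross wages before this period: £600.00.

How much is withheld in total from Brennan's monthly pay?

Wage Tax: taxable = £12,145.00
  £680.00 + 16.8% × (£12,145.00 − £6,800.00) = £680.00 + 16.8% × £5,345.00 = £1,577.96
Transit Levy: 7.64% × £12,145.00 = £927.88
Total: £1,577.96 + £927.88 = £2,505.84

£2,505.84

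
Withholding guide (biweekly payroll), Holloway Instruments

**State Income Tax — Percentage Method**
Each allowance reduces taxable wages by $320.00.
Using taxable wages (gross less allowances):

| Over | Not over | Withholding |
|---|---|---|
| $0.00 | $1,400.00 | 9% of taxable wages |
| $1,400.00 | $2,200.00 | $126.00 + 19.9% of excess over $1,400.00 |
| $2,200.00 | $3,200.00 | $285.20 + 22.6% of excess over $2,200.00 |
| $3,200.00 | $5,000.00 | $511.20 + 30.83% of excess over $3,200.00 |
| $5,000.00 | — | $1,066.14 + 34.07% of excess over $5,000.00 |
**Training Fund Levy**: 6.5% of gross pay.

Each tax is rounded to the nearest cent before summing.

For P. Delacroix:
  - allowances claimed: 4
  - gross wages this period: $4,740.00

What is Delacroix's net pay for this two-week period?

$3,840.54

State Income Tax: taxable = $4,740.00 − 4×$320.00 = $3,460.00
  $511.20 + 30.83% × ($3,460.00 − $3,200.00) = $511.20 + 30.83% × $260.00 = $591.36
Training Fund Levy: 6.5% × $4,740.00 = $308.10
Total withheld: $591.36 + $308.10 = $899.46
Net pay: $4,740.00 − $899.46 = $3,840.54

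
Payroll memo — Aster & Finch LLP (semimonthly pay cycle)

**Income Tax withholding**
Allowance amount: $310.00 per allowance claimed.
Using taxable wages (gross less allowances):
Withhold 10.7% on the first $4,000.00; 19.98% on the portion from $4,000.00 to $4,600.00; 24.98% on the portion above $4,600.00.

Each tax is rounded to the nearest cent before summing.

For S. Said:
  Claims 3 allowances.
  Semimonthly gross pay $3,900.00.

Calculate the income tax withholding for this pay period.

$317.79

Income Tax: taxable = $3,900.00 − 3×$310.00 = $2,970.00
  10.7% × $2,970.00 = $317.79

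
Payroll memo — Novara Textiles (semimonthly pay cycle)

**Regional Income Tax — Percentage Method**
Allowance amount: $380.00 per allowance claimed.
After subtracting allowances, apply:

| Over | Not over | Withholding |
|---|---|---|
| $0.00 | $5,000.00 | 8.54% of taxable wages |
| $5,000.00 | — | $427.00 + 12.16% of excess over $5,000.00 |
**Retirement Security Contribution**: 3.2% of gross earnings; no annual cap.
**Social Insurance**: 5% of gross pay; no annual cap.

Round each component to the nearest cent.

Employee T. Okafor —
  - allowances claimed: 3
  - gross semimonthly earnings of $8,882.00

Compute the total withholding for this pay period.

$1,488.75

Regional Income Tax: taxable = $8,882.00 − 3×$380.00 = $7,742.00
  $427.00 + 12.16% × ($7,742.00 − $5,000.00) = $427.00 + 12.16% × $2,742.00 = $760.43
Retirement Security Contribution: 3.2% × $8,882.00 = $284.22
Social Insurance: 5% × $8,882.00 = $444.10
Total: $760.43 + $284.22 + $444.10 = $1,488.75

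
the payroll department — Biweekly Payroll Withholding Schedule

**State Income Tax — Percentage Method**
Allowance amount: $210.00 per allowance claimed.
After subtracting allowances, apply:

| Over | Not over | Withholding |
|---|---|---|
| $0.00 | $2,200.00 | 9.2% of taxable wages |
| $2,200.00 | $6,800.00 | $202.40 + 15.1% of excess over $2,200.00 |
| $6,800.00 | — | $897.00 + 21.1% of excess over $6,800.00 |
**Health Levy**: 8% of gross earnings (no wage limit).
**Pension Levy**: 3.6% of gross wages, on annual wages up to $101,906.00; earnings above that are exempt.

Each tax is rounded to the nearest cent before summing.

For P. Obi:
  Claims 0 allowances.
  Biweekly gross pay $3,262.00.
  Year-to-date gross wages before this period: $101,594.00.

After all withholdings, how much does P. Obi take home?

State Income Tax: taxable = $3,262.00
  $202.40 + 15.1% × ($3,262.00 − $2,200.00) = $202.40 + 15.1% × $1,062.00 = $362.76
Health Levy: 8% × $3,262.00 = $260.96
Pension Levy: cap $101,906.00 − YTD $101,594.00 = $312.00 subject; 3.6% × $312.00 = $11.23
Total withheld: $362.76 + $260.96 + $11.23 = $634.95
Net pay: $3,262.00 − $634.95 = $2,627.05

$2,627.05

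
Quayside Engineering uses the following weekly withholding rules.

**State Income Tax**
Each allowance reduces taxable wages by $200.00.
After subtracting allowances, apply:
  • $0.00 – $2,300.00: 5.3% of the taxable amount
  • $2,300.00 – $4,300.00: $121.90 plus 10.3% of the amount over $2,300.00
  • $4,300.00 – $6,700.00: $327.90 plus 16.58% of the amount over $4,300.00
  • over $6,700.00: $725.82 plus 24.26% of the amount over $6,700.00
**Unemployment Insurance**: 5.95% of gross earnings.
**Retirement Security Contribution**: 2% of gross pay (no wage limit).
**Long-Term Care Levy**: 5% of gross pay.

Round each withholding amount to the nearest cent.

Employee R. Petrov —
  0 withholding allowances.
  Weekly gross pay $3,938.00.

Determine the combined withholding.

$800.58

State Income Tax: taxable = $3,938.00
  $121.90 + 10.3% × ($3,938.00 − $2,300.00) = $121.90 + 10.3% × $1,638.00 = $290.61
Unemployment Insurance: 5.95% × $3,938.00 = $234.31
Retirement Security Contribution: 2% × $3,938.00 = $78.76
Long-Term Care Levy: 5% × $3,938.00 = $196.90
Total: $290.61 + $234.31 + $78.76 + $196.90 = $800.58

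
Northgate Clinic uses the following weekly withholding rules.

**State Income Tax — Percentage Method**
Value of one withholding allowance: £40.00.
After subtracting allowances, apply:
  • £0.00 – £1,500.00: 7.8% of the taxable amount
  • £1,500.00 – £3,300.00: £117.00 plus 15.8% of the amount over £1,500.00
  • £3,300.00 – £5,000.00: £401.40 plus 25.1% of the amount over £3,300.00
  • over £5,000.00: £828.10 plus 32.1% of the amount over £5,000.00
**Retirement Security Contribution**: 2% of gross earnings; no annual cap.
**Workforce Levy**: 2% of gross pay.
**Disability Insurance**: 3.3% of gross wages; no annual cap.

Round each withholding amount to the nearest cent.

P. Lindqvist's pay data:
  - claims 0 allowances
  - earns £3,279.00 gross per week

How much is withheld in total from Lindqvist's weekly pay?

£637.45

State Income Tax: taxable = £3,279.00
  £117.00 + 15.8% × (£3,279.00 − £1,500.00) = £117.00 + 15.8% × £1,779.00 = £398.08
Retirement Security Contribution: 2% × £3,279.00 = £65.58
Workforce Levy: 2% × £3,279.00 = £65.58
Disability Insurance: 3.3% × £3,279.00 = £108.21
Total: £398.08 + £65.58 + £65.58 + £108.21 = £637.45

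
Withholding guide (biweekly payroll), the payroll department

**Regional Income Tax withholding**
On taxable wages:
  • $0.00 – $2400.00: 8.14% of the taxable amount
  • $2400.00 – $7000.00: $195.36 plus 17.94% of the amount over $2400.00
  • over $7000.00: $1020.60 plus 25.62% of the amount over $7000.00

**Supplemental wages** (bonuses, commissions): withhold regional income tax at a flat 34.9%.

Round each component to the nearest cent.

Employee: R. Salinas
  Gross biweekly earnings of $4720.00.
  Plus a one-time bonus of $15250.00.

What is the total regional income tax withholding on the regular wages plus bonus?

$5933.82

Regional Income Tax: taxable = $4720.00
  $195.36 + 17.94% × ($4720.00 − $2400.00) = $195.36 + 17.94% × $2320.00 = $611.57
Supplemental (34.9% flat on bonus): 34.9% × $15250.00 = $5322.25
Total regional income tax: $611.57 + $5322.25 = $5933.82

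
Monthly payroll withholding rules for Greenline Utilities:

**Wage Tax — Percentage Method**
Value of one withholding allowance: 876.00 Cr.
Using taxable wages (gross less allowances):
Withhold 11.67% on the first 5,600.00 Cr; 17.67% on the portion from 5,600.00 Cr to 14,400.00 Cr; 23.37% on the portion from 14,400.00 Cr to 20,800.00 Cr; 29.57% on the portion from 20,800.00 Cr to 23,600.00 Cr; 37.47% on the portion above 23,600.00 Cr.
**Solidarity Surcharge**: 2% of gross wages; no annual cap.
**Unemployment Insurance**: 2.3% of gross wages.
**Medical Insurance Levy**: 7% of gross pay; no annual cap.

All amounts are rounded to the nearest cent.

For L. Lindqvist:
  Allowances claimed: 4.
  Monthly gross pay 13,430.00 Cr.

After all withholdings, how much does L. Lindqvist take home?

10,494.49 Cr

Wage Tax: taxable = 13,430.00 Cr − 4×876.00 Cr = 9,926.00 Cr
  653.52 Cr + 17.67% × (9,926.00 Cr − 5,600.00 Cr) = 653.52 Cr + 17.67% × 4,326.00 Cr = 1,417.92 Cr
Solidarity Surcharge: 2% × 13,430.00 Cr = 268.60 Cr
Unemployment Insurance: 2.3% × 13,430.00 Cr = 308.89 Cr
Medical Insurance Levy: 7% × 13,430.00 Cr = 940.10 Cr
Total withheld: 1,417.92 Cr + 268.60 Cr + 308.89 Cr + 940.10 Cr = 2,935.51 Cr
Net pay: 13,430.00 Cr − 2,935.51 Cr = 10,494.49 Cr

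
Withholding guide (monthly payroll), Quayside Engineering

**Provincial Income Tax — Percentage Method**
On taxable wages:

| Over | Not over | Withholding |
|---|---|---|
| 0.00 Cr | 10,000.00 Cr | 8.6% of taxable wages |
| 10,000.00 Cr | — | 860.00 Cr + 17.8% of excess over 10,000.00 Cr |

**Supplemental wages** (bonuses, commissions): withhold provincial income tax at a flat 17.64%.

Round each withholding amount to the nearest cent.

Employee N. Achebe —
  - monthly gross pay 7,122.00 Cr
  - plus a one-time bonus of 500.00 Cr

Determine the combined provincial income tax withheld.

700.69 Cr

Provincial Income Tax: taxable = 7,122.00 Cr
  8.6% × 7,122.00 Cr = 612.49 Cr
Supplemental (17.64% flat on bonus): 17.64% × 500.00 Cr = 88.20 Cr
Total provincial income tax: 612.49 Cr + 88.20 Cr = 700.69 Cr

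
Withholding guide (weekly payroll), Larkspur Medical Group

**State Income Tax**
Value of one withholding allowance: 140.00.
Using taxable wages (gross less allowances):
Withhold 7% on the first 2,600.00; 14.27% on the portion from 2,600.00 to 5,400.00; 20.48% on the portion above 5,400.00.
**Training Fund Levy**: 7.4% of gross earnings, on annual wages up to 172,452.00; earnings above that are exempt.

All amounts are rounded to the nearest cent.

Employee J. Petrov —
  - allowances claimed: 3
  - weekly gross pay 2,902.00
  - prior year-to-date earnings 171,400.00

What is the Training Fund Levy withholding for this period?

Training Fund Levy: cap 172,452.00 − YTD 171,400.00 = 1,052.00 subject; 7.4% × 1,052.00 = 77.85

77.85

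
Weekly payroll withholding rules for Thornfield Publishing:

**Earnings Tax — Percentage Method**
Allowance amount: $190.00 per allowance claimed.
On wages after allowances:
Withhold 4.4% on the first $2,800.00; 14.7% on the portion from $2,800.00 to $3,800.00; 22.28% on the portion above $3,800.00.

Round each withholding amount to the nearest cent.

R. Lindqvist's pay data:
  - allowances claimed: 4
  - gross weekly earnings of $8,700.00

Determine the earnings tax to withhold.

$1,192.59

Earnings Tax: taxable = $8,700.00 − 4×$190.00 = $7,940.00
  $270.20 + 22.28% × ($7,940.00 − $3,800.00) = $270.20 + 22.28% × $4,140.00 = $1,192.59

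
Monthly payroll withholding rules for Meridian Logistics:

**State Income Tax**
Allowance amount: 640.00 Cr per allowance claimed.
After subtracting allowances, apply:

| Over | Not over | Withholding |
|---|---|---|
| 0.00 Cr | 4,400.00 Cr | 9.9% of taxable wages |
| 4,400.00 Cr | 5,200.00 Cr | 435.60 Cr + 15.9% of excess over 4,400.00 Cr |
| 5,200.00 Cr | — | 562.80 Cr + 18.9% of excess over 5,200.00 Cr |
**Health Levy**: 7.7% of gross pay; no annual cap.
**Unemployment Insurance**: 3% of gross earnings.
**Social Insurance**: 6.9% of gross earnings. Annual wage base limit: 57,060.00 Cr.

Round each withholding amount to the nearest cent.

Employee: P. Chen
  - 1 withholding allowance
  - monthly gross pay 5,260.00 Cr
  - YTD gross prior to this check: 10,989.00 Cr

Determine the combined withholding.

1,396.34 Cr

State Income Tax: taxable = 5,260.00 Cr − 1×640.00 Cr = 4,620.00 Cr
  435.60 Cr + 15.9% × (4,620.00 Cr − 4,400.00 Cr) = 435.60 Cr + 15.9% × 220.00 Cr = 470.58 Cr
Health Levy: 7.7% × 5,260.00 Cr = 405.02 Cr
Unemployment Insurance: 3% × 5,260.00 Cr = 157.80 Cr
Social Insurance: 6.9% × 5,260.00 Cr = 362.94 Cr
Total: 470.58 Cr + 405.02 Cr + 157.80 Cr + 362.94 Cr = 1,396.34 Cr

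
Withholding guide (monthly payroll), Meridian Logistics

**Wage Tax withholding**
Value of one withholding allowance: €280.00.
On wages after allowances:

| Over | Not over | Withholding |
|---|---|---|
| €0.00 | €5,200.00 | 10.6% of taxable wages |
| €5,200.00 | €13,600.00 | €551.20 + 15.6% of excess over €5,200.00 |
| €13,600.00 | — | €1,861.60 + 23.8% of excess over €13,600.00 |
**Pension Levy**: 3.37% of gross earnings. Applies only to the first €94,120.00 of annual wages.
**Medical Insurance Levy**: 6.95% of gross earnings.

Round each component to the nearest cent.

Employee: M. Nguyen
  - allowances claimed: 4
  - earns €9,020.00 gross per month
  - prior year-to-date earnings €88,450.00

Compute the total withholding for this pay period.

Wage Tax: taxable = €9,020.00 − 4×€280.00 = €7,900.00
  €551.20 + 15.6% × (€7,900.00 − €5,200.00) = €551.20 + 15.6% × €2,700.00 = €972.40
Pension Levy: cap €94,120.00 − YTD €88,450.00 = €5,670.00 subject; 3.37% × €5,670.00 = €191.08
Medical Insurance Levy: 6.95% × €9,020.00 = €626.89
Total: €972.40 + €191.08 + €626.89 = €1,790.37

€1,790.37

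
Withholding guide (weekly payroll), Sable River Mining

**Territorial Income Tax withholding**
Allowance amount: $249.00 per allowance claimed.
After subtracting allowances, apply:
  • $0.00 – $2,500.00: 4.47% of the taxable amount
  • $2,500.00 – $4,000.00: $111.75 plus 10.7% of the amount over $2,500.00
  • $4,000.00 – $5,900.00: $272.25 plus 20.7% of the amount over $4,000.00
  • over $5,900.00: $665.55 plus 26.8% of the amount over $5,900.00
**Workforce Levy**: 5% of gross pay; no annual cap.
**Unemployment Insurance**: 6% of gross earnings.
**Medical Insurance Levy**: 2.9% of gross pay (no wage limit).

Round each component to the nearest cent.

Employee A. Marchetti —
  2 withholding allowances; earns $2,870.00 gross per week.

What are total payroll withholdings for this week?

Territorial Income Tax: taxable = $2,870.00 − 2×$249.00 = $2,372.00
  4.47% × $2,372.00 = $106.03
Workforce Levy: 5% × $2,870.00 = $143.50
Unemployment Insurance: 6% × $2,870.00 = $172.20
Medical Insurance Levy: 2.9% × $2,870.00 = $83.23
Total: $106.03 + $143.50 + $172.20 + $83.23 = $504.96

$504.96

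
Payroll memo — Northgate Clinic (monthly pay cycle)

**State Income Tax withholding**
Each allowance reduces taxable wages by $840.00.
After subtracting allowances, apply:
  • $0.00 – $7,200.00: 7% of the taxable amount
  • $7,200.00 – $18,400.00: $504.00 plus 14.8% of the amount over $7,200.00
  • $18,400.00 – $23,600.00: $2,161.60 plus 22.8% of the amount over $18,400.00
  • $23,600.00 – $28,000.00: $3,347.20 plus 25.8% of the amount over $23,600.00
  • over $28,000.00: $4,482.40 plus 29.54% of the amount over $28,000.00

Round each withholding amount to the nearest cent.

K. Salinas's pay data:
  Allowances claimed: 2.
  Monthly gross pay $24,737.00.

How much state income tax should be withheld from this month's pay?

$3,223.40

State Income Tax: taxable = $24,737.00 − 2×$840.00 = $23,057.00
  $2,161.60 + 22.8% × ($23,057.00 − $18,400.00) = $2,161.60 + 22.8% × $4,657.00 = $3,223.40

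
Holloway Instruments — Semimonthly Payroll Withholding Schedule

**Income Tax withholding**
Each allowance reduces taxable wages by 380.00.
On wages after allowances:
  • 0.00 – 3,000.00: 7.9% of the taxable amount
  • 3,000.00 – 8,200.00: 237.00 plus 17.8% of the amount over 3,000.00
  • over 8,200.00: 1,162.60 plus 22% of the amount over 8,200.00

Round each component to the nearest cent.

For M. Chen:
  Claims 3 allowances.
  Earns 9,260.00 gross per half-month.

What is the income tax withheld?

Income Tax: taxable = 9,260.00 − 3×380.00 = 8,120.00
  237.00 + 17.8% × (8,120.00 − 3,000.00) = 237.00 + 17.8% × 5,120.00 = 1,148.36

1,148.36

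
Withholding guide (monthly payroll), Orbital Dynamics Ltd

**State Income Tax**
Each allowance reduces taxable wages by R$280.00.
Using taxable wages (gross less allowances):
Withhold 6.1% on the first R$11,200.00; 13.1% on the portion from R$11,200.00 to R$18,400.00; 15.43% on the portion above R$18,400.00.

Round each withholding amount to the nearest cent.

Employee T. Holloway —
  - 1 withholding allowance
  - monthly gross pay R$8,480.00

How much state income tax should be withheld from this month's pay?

State Income Tax: taxable = R$8,480.00 − 1×R$280.00 = R$8,200.00
  6.1% × R$8,200.00 = R$500.20

R$500.20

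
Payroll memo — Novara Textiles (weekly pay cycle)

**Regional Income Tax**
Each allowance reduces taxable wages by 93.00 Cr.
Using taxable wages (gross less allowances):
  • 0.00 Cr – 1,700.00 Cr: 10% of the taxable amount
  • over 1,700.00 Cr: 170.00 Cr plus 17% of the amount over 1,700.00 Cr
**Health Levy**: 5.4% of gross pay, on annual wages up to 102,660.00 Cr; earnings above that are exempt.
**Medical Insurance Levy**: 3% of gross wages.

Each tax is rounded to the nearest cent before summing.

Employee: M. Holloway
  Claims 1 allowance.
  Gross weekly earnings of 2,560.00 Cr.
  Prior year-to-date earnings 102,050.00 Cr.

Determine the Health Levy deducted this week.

32.94 Cr

Health Levy: cap 102,660.00 Cr − YTD 102,050.00 Cr = 610.00 Cr subject; 5.4% × 610.00 Cr = 32.94 Cr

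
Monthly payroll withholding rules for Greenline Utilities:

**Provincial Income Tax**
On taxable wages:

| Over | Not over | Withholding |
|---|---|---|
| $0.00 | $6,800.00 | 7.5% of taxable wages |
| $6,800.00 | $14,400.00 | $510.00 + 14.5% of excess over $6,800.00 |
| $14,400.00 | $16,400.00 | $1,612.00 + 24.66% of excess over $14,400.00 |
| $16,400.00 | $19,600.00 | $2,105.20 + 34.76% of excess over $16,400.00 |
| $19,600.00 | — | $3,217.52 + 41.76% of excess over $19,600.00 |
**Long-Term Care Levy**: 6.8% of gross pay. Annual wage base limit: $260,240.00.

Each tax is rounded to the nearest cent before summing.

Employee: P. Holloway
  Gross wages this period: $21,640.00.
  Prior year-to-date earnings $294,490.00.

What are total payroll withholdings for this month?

$4,069.42

Provincial Income Tax: taxable = $21,640.00
  $3,217.52 + 41.76% × ($21,640.00 − $19,600.00) = $3,217.52 + 41.76% × $2,040.00 = $4,069.42
Long-Term Care Levy: YTD $294,490.00 ≥ cap $260,240.00 → $0.00
Total: $4,069.42 + $0.00 = $4,069.42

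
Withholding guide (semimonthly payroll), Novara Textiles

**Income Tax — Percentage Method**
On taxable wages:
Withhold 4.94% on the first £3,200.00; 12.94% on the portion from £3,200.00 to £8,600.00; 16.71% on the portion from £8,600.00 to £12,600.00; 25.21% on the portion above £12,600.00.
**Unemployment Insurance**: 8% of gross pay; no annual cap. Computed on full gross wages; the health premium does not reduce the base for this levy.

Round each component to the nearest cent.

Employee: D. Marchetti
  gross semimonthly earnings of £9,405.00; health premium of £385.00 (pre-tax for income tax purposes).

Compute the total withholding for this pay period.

£1,679.42

Income Tax: taxable = £9,405.00 − £385.00 = £9,020.00
  £856.84 + 16.71% × (£9,020.00 − £8,600.00) = £856.84 + 16.71% × £420.00 = £927.02
Unemployment Insurance: 8% × £9,405.00 = £752.40
Total: £927.02 + £752.40 = £1,679.42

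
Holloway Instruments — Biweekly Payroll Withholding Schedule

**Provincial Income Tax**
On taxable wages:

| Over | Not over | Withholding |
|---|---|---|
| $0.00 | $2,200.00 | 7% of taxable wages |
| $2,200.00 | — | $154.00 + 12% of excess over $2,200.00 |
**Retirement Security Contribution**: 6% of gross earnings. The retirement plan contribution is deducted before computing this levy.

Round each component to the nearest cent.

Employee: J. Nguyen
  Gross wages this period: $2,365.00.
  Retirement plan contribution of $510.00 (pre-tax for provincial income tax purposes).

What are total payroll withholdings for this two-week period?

$241.15

Provincial Income Tax: taxable = $2,365.00 − $510.00 = $1,855.00
  7% × $1,855.00 = $129.85
Retirement Security Contribution: 6% × $1,855.00 = $111.30
Total: $129.85 + $111.30 = $241.15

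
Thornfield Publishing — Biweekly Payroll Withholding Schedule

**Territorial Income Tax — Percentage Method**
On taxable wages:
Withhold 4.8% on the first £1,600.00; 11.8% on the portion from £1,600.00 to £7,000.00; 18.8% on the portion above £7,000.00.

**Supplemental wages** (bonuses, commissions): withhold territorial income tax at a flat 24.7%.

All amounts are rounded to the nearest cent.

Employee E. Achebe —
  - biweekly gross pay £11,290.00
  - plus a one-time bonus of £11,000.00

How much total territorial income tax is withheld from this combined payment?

Territorial Income Tax: taxable = £11,290.00
  £714.00 + 18.8% × (£11,290.00 − £7,000.00) = £714.00 + 18.8% × £4,290.00 = £1,520.52
Supplemental (24.7% flat on bonus): 24.7% × £11,000.00 = £2,717.00
Total territorial income tax: £1,520.52 + £2,717.00 = £4,237.52

£4,237.52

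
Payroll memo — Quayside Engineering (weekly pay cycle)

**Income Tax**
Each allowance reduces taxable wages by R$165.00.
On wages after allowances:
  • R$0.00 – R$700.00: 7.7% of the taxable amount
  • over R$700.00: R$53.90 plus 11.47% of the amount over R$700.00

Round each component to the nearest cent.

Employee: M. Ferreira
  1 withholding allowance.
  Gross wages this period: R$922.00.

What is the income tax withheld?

R$60.44

Income Tax: taxable = R$922.00 − 1×R$165.00 = R$757.00
  R$53.90 + 11.47% × (R$757.00 − R$700.00) = R$53.90 + 11.47% × R$57.00 = R$60.44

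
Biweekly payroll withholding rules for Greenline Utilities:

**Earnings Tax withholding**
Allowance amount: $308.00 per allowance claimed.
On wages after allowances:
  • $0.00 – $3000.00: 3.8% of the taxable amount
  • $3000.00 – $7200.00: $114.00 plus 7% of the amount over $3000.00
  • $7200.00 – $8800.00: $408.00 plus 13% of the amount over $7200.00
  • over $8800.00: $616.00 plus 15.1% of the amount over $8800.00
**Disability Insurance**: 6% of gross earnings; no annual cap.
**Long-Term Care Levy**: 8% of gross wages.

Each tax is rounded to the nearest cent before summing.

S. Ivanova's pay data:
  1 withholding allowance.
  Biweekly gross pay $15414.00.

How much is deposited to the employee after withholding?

$11687.83

Earnings Tax: taxable = $15414.00 − 1×$308.00 = $15106.00
  $616.00 + 15.1% × ($15106.00 − $8800.00) = $616.00 + 15.1% × $6306.00 = $1568.21
Disability Insurance: 6% × $15414.00 = $924.84
Long-Term Care Levy: 8% × $15414.00 = $1233.12
Total withheld: $1568.21 + $924.84 + $1233.12 = $3726.17
Net pay: $15414.00 − $3726.17 = $11687.83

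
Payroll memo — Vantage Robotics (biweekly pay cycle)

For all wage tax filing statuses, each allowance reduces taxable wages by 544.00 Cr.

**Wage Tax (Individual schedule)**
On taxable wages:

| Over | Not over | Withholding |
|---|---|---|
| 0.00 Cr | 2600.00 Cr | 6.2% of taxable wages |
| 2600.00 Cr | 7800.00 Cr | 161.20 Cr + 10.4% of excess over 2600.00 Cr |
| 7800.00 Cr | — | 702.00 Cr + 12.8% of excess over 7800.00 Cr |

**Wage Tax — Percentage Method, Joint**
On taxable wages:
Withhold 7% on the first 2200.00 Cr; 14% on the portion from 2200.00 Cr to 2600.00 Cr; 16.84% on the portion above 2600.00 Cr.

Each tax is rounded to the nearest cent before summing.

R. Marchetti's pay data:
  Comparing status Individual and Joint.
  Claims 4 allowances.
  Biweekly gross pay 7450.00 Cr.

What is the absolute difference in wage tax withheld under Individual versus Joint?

221.00 Cr

Wage Tax (Individual): taxable = 7450.00 Cr − 4×544.00 Cr = 5274.00 Cr
  161.20 Cr + 10.4% × (5274.00 Cr − 2600.00 Cr) = 161.20 Cr + 10.4% × 2674.00 Cr = 439.30 Cr
Wage Tax (Joint): taxable = 7450.00 Cr − 4×544.00 Cr = 5274.00 Cr
  210.00 Cr + 16.84% × (5274.00 Cr − 2600.00 Cr) = 210.00 Cr + 16.84% × 2674.00 Cr = 660.30 Cr
Difference: |439.30 Cr − 660.30 Cr| = 221.00 Cr (higher under Joint)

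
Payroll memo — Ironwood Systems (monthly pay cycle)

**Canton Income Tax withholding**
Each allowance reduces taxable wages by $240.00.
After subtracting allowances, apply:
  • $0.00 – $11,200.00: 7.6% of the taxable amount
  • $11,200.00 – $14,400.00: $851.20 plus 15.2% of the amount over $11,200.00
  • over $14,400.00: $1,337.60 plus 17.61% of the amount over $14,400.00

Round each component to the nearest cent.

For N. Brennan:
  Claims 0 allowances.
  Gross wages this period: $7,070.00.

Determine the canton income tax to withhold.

Canton Income Tax: taxable = $7,070.00
  7.6% × $7,070.00 = $537.32

$537.32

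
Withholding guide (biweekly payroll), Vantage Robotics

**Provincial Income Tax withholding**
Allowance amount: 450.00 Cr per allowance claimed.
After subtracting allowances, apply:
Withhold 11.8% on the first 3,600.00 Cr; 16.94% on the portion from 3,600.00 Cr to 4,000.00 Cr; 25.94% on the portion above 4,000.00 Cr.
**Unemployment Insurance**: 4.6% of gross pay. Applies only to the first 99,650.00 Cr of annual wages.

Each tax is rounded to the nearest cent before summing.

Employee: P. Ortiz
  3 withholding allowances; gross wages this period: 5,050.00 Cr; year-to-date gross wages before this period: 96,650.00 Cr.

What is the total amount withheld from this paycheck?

Provincial Income Tax: taxable = 5,050.00 Cr − 3×450.00 Cr = 3,700.00 Cr
  424.80 Cr + 16.94% × (3,700.00 Cr − 3,600.00 Cr) = 424.80 Cr + 16.94% × 100.00 Cr = 441.74 Cr
Unemployment Insurance: cap 99,650.00 Cr − YTD 96,650.00 Cr = 3,000.00 Cr subject; 4.6% × 3,000.00 Cr = 138.00 Cr
Total: 441.74 Cr + 138.00 Cr = 579.74 Cr

579.74 Cr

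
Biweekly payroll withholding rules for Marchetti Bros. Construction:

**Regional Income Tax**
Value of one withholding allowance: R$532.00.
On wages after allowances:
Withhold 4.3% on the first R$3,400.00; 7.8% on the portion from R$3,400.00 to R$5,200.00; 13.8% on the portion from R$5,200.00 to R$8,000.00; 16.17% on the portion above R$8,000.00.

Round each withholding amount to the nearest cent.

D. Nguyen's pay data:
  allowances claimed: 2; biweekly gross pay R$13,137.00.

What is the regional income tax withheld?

Regional Income Tax: taxable = R$13,137.00 − 2×R$532.00 = R$12,073.00
  R$673.00 + 16.17% × (R$12,073.00 − R$8,000.00) = R$673.00 + 16.17% × R$4,073.00 = R$1,331.60

R$1,331.60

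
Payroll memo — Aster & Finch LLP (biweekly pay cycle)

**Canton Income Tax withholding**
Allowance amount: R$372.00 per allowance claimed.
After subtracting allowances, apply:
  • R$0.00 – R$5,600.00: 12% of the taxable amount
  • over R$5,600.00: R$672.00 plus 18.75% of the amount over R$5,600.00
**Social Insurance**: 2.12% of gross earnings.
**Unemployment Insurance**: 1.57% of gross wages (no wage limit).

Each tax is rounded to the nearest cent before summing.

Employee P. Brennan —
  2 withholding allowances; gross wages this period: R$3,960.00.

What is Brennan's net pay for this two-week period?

Canton Income Tax: taxable = R$3,960.00 − 2×R$372.00 = R$3,216.00
  12% × R$3,216.00 = R$385.92
Social Insurance: 2.12% × R$3,960.00 = R$83.95
Unemployment Insurance: 1.57% × R$3,960.00 = R$62.17
Total withheld: R$385.92 + R$83.95 + R$62.17 = R$532.04
Net pay: R$3,960.00 − R$532.04 = R$3,427.96

R$3,427.96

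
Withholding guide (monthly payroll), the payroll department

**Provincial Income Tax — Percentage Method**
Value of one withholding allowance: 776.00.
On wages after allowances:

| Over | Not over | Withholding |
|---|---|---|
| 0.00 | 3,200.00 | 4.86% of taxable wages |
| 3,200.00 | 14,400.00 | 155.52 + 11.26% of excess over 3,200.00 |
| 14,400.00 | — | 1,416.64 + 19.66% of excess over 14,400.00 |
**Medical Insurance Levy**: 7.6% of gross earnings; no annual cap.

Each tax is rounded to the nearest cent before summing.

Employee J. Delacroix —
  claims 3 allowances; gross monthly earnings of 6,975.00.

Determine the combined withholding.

Provincial Income Tax: taxable = 6,975.00 − 3×776.00 = 4,647.00
  155.52 + 11.26% × (4,647.00 − 3,200.00) = 155.52 + 11.26% × 1,447.00 = 318.45
Medical Insurance Levy: 7.6% × 6,975.00 = 530.10
Total: 318.45 + 530.10 = 848.55

848.55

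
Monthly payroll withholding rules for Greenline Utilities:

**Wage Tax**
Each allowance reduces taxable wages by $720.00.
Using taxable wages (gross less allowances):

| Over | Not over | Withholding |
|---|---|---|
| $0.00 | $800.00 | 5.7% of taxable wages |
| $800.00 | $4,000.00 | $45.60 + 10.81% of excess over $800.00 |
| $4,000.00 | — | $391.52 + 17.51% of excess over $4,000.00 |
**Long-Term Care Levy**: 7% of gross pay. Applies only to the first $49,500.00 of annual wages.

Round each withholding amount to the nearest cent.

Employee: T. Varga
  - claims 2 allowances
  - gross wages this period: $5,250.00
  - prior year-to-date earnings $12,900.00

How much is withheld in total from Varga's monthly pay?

Wage Tax: taxable = $5,250.00 − 2×$720.00 = $3,810.00
  $45.60 + 10.81% × ($3,810.00 − $800.00) = $45.60 + 10.81% × $3,010.00 = $370.98
Long-Term Care Levy: 7% × $5,250.00 = $367.50
Total: $370.98 + $367.50 = $738.48

$738.48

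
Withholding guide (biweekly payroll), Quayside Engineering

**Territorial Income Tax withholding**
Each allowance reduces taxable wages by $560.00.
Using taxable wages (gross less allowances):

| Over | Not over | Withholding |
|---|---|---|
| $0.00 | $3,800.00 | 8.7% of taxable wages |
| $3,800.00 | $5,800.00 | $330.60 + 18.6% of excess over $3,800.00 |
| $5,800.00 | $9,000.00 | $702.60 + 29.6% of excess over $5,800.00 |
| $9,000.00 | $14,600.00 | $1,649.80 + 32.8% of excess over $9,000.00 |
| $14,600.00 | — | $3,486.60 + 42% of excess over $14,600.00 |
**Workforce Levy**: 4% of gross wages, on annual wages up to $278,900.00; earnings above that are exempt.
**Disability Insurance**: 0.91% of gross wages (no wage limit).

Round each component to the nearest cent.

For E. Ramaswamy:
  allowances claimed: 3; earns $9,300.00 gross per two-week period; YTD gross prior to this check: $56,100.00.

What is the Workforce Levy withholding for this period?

$372.00

Workforce Levy: 4% × $9,300.00 = $372.00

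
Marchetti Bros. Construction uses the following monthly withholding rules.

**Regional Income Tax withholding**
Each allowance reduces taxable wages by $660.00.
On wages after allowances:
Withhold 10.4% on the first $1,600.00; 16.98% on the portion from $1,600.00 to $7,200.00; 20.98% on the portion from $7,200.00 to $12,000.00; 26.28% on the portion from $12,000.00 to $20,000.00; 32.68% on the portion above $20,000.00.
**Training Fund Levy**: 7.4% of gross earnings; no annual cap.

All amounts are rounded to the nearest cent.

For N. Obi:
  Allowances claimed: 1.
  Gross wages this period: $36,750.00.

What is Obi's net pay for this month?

$24,545.57

Regional Income Tax: taxable = $36,750.00 − 1×$660.00 = $36,090.00
  $4,226.72 + 32.68% × ($36,090.00 − $20,000.00) = $4,226.72 + 32.68% × $16,090.00 = $9,484.93
Training Fund Levy: 7.4% × $36,750.00 = $2,719.50
Total withheld: $9,484.93 + $2,719.50 = $12,204.43
Net pay: $36,750.00 − $12,204.43 = $24,545.57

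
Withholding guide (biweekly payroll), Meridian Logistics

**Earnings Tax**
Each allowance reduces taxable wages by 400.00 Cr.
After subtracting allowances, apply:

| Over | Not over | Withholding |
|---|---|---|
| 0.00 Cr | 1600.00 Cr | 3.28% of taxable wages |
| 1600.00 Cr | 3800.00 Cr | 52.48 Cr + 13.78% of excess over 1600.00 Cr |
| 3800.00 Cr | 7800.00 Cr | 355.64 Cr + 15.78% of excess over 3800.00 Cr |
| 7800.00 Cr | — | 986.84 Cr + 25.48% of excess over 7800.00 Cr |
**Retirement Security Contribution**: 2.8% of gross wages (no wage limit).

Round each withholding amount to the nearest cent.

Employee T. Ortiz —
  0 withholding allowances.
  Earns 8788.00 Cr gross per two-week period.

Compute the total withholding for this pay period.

1484.64 Cr

Earnings Tax: taxable = 8788.00 Cr
  986.84 Cr + 25.48% × (8788.00 Cr − 7800.00 Cr) = 986.84 Cr + 25.48% × 988.00 Cr = 1238.58 Cr
Retirement Security Contribution: 2.8% × 8788.00 Cr = 246.06 Cr
Total: 1238.58 Cr + 246.06 Cr = 1484.64 Cr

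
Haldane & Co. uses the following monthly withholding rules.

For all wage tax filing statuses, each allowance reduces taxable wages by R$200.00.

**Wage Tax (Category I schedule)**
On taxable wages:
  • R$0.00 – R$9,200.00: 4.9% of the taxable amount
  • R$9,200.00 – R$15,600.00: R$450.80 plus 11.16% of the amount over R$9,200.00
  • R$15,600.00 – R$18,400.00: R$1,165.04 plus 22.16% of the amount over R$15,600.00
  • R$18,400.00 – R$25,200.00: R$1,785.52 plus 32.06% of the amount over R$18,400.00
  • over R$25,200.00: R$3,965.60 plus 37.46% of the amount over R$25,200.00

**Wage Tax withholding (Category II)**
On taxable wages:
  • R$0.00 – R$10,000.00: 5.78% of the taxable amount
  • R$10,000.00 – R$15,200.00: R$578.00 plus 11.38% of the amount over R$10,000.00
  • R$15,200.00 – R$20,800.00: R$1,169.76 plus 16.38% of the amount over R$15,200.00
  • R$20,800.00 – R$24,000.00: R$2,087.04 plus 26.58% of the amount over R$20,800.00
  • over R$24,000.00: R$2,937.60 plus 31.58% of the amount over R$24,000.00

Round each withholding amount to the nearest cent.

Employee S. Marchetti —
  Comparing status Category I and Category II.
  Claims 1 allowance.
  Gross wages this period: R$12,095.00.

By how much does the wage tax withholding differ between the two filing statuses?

R$42.09

Wage Tax (Category I): taxable = R$12,095.00 − 1×R$200.00 = R$11,895.00
  R$450.80 + 11.16% × (R$11,895.00 − R$9,200.00) = R$450.80 + 11.16% × R$2,695.00 = R$751.56
Wage Tax (Category II): taxable = R$12,095.00 − 1×R$200.00 = R$11,895.00
  R$578.00 + 11.38% × (R$11,895.00 − R$10,000.00) = R$578.00 + 11.38% × R$1,895.00 = R$793.65
Difference: |R$751.56 − R$793.65| = R$42.09 (higher under Category II)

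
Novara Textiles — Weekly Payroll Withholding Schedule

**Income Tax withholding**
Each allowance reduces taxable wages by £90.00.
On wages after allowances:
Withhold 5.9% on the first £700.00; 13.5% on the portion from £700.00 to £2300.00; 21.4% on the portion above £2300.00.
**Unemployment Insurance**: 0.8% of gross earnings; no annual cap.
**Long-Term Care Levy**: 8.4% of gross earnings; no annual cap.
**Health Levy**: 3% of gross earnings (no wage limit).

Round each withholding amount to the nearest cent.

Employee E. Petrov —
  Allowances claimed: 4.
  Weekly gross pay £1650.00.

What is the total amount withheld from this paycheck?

Income Tax: taxable = £1650.00 − 4×£90.00 = £1290.00
  £41.30 + 13.5% × (£1290.00 − £700.00) = £41.30 + 13.5% × £590.00 = £120.95
Unemployment Insurance: 0.8% × £1650.00 = £13.20
Long-Term Care Levy: 8.4% × £1650.00 = £138.60
Health Levy: 3% × £1650.00 = £49.50
Total: £120.95 + £13.20 + £138.60 + £49.50 = £322.25

£322.25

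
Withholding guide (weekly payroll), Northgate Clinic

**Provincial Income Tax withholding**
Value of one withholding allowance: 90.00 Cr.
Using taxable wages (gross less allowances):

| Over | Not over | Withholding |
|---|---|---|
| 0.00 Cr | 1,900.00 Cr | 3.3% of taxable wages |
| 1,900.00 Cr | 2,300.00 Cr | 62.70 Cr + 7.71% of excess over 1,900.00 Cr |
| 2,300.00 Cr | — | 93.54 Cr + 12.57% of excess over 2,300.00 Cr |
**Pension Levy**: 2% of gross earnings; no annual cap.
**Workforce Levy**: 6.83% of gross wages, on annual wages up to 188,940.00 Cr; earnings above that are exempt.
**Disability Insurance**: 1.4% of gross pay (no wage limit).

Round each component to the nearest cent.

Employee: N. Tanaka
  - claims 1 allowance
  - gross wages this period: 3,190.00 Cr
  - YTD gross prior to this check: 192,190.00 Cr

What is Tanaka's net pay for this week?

2,887.44 Cr

Provincial Income Tax: taxable = 3,190.00 Cr − 1×90.00 Cr = 3,100.00 Cr
  93.54 Cr + 12.57% × (3,100.00 Cr − 2,300.00 Cr) = 93.54 Cr + 12.57% × 800.00 Cr = 194.10 Cr
Pension Levy: 2% × 3,190.00 Cr = 63.80 Cr
Workforce Levy: YTD 192,190.00 Cr ≥ cap 188,940.00 Cr → 0.00 Cr
Disability Insurance: 1.4% × 3,190.00 Cr = 44.66 Cr
Total withheld: 194.10 Cr + 63.80 Cr + 0.00 Cr + 44.66 Cr = 302.56 Cr
Net pay: 3,190.00 Cr − 302.56 Cr = 2,887.44 Cr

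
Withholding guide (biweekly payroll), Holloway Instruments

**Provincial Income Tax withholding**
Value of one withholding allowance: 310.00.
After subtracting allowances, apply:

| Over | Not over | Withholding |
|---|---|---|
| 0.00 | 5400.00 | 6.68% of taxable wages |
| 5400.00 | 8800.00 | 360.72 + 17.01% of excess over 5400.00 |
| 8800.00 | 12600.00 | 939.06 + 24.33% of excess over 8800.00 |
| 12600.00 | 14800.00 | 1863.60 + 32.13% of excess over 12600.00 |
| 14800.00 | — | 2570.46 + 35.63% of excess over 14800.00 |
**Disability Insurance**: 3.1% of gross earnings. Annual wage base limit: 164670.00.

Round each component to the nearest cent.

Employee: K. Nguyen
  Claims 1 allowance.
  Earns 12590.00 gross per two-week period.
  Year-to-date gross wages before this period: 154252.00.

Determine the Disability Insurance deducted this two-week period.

Disability Insurance: cap 164670.00 − YTD 154252.00 = 10418.00 subject; 3.1% × 10418.00 = 322.96

322.96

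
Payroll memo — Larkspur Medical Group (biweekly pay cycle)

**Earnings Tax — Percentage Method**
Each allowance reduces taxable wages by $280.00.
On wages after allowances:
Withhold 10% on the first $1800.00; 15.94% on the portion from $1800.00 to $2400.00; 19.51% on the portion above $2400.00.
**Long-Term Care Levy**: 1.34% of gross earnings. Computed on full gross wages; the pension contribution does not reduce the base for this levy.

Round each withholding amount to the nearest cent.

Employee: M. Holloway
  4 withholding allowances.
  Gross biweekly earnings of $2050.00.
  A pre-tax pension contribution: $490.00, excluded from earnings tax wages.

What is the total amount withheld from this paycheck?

Earnings Tax: taxable = $2050.00 − $490.00 − 4×$280.00 = $440.00
  10% × $440.00 = $44.00
Long-Term Care Levy: 1.34% × $2050.00 = $27.47
Total: $44.00 + $27.47 = $71.47

$71.47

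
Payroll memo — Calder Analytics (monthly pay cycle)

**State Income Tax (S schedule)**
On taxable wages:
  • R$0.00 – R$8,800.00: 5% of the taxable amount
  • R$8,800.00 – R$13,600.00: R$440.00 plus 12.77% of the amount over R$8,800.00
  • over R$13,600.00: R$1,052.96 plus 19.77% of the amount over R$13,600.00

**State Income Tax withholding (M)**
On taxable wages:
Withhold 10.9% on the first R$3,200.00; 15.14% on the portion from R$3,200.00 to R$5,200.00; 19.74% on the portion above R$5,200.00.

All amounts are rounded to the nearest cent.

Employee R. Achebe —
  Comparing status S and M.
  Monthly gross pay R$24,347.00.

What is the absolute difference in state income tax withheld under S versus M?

State Income Tax (S): taxable = R$24,347.00
  R$1,052.96 + 19.77% × (R$24,347.00 − R$13,600.00) = R$1,052.96 + 19.77% × R$10,747.00 = R$3,177.64
State Income Tax (M): taxable = R$24,347.00
  R$651.60 + 19.74% × (R$24,347.00 − R$5,200.00) = R$651.60 + 19.74% × R$19,147.00 = R$4,431.22
Difference: |R$3,177.64 − R$4,431.22| = R$1,253.58 (higher under M)

R$1,253.58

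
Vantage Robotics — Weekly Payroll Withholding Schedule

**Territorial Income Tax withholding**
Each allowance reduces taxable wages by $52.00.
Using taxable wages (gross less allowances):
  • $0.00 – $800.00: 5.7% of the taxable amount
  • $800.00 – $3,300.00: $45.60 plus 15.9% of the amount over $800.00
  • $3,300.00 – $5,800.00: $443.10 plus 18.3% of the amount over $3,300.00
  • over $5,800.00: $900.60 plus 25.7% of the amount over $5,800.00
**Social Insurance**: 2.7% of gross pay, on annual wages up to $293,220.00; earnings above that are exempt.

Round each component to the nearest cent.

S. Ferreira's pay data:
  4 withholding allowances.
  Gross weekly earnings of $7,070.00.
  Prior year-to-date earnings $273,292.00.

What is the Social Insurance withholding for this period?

Social Insurance: 2.7% × $7,070.00 = $190.89

$190.89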